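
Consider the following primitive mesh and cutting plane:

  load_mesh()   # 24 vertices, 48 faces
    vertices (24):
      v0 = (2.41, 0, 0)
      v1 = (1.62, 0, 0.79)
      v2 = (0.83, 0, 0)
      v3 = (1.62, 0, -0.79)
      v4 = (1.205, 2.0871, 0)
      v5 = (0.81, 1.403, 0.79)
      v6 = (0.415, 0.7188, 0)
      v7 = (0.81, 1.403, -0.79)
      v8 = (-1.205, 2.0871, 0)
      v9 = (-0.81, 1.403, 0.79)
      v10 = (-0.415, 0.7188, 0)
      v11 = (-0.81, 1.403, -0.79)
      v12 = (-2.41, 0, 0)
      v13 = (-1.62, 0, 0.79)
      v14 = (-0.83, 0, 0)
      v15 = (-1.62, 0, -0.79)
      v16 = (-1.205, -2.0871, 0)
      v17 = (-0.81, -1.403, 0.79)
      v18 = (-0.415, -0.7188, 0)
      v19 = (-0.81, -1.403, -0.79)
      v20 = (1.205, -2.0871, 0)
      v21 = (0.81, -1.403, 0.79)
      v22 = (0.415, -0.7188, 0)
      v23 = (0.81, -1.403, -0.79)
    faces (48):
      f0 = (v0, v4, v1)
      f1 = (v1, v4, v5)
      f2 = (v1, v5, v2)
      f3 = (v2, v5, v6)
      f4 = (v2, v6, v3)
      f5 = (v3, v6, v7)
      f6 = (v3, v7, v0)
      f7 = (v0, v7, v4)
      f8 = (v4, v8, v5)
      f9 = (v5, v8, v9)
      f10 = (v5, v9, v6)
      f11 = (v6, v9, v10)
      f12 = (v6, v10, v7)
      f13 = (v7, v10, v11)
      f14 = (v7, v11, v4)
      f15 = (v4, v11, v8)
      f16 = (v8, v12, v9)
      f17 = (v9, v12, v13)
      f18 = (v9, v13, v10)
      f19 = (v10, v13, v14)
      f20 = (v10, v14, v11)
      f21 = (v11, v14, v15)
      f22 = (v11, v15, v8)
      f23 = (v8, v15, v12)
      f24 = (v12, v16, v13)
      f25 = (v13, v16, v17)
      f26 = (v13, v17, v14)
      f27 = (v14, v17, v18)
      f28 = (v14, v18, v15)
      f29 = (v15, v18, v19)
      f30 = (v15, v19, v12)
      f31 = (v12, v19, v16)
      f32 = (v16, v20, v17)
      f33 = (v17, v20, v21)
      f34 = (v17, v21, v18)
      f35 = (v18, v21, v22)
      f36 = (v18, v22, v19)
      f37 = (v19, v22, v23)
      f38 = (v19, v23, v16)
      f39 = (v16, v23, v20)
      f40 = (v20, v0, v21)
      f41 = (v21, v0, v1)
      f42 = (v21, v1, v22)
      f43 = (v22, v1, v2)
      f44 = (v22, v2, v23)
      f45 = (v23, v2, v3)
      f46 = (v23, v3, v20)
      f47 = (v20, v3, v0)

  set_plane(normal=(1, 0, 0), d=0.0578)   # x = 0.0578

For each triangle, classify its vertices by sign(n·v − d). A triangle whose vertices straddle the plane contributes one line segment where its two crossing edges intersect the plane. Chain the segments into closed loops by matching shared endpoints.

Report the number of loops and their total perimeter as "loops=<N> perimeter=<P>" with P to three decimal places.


Straddling triangles (16 of 48):
  (v4,v8,v5) [+-+] → (0.0578, 2.0871, 0)–(0.0578, 1.65837, 0.495093)  len=0.6549
  (v5,v8,v9) [+--] → (0.0578, 1.65837, 0.495093)–(0.0578, 1.403, 0.79)  len=0.3901
  (v5,v9,v6) [+-+] → (0.0578, 1.403, 0.79)–(0.0578, 0.918307, 0.230358)  len=0.7404
  (v6,v9,v10) [+--] → (0.0578, 0.918307, 0.230358)–(0.0578, 0.7188, 0)  len=0.3047
  (v6,v10,v7) [+-+] → (0.0578, 0.7188, 0)–(0.0578, 0.982873, -0.304908)  len=0.4034
  (v7,v10,v11) [+--] → (0.0578, 0.982873, -0.304908)–(0.0578, 1.403, -0.79)  len=0.6417
  (v7,v11,v4) [+-+] → (0.0578, 1.403, -0.79)–(0.0578, 1.69762, -0.449771)  len=0.4501
  (v4,v11,v8) [+--] → (0.0578, 1.69762, -0.449771)–(0.0578, 2.0871, 0)  len=0.5950
  (v16,v20,v17) [-+-] → (0.0578, -2.0871, 0)–(0.0578, -1.69762, 0.449771)  len=0.5950
  (v17,v20,v21) [-++] → (0.0578, -1.69762, 0.449771)–(0.0578, -1.403, 0.79)  len=0.4501
  (v17,v21,v18) [-+-] → (0.0578, -1.403, 0.79)–(0.0578, -0.982873, 0.304908)  len=0.6417
  (v18,v21,v22) [-++] → (0.0578, -0.982873, 0.304908)–(0.0578, -0.7188, 0)  len=0.4034
  (v18,v22,v19) [-+-] → (0.0578, -0.7188, 0)–(0.0578, -0.918307, -0.230358)  len=0.3047
  (v19,v22,v23) [-++] → (0.0578, -0.918307, -0.230358)–(0.0578, -1.403, -0.79)  len=0.7404
  (v19,v23,v16) [-+-] → (0.0578, -1.403, -0.79)–(0.0578, -1.65837, -0.495093)  len=0.3901
  (v16,v23,v20) [-++] → (0.0578, -1.65837, -0.495093)–(0.0578, -2.0871, 0)  len=0.6549

Chained into 2 loop(s):
  loop 1: 8 segments, perimeter = 4.1803
  loop 2: 8 segments, perimeter = 4.1803
Total perimeter = 8.361

loops=2 perimeter=8.361


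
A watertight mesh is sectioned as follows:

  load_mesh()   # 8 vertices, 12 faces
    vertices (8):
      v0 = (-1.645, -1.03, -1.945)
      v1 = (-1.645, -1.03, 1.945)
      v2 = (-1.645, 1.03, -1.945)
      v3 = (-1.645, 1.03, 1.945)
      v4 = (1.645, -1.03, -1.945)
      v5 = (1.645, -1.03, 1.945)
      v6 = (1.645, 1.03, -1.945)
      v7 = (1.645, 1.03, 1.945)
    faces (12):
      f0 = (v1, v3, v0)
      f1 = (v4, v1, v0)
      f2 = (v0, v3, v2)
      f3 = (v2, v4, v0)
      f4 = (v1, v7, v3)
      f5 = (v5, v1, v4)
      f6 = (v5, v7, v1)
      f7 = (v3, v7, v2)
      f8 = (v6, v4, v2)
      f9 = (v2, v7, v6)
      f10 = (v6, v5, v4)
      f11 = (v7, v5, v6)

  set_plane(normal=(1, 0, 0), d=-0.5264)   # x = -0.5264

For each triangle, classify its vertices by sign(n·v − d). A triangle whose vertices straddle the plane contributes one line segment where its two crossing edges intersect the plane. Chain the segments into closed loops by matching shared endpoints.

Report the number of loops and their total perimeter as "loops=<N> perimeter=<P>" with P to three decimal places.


loops=1 perimeter=11.900

Straddling triangles (8 of 12):
  (v4,v1,v0) [+--] → (-0.5264, -1.03, 0.6224)–(-0.5264, -1.03, -1.945)  len=2.5674
  (v2,v4,v0) [-+-] → (-0.5264, 0.3296, -1.945)–(-0.5264, -1.03, -1.945)  len=1.3596
  (v1,v7,v3) [-+-] → (-0.5264, -0.3296, 1.945)–(-0.5264, 1.03, 1.945)  len=1.3596
  (v5,v1,v4) [+-+] → (-0.5264, -1.03, 1.945)–(-0.5264, -1.03, 0.6224)  len=1.3226
  (v5,v7,v1) [++-] → (-0.5264, -0.3296, 1.945)–(-0.5264, -1.03, 1.945)  len=0.7004
  (v3,v7,v2) [-+-] → (-0.5264, 1.03, 1.945)–(-0.5264, 1.03, -0.6224)  len=2.5674
  (v6,v4,v2) [++-] → (-0.5264, 0.3296, -1.945)–(-0.5264, 1.03, -1.945)  len=0.7004
  (v2,v7,v6) [-++] → (-0.5264, 1.03, -0.6224)–(-0.5264, 1.03, -1.945)  len=1.3226

Chained into 1 loop(s):
  loop 1: 8 segments, perimeter = 11.9000
Total perimeter = 11.900


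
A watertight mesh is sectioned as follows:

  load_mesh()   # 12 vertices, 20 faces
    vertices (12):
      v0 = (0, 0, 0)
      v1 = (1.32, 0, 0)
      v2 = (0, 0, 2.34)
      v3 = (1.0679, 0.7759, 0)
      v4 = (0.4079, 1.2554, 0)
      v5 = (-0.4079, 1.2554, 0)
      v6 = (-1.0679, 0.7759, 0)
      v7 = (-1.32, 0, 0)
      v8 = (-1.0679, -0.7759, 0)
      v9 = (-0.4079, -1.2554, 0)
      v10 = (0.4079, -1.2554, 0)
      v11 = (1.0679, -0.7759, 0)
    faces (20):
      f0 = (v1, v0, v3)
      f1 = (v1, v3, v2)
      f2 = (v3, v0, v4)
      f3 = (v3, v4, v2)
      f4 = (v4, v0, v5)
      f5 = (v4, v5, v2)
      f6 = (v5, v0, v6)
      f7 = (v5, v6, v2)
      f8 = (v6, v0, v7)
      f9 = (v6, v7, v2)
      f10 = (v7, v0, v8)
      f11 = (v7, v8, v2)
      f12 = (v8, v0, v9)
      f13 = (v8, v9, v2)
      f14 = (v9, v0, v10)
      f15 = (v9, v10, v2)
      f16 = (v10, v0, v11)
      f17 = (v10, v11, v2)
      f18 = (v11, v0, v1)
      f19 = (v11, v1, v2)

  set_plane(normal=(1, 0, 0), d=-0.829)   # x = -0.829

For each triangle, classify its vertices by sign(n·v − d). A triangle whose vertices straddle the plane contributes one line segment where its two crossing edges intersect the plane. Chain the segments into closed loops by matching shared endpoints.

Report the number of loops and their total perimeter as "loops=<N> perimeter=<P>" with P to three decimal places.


loops=1 perimeter=4.545

Straddling triangles (8 of 20):
  (v5,v0,v6) [++-] → (-0.829, 0.602323, 0)–(-0.829, 0.949464, 0)  len=0.3471
  (v5,v6,v2) [+-+] → (-0.829, 0.949464, 0)–(-0.829, 0.602323, 0.523482)  len=0.6281
  (v6,v0,v7) [-+-] → (-0.829, 0.602323, 0)–(-0.829, 0, 0)  len=0.6023
  (v6,v7,v2) [--+] → (-0.829, 0, 0.870409)–(-0.829, 0.602323, 0.523482)  len=0.6951
  (v7,v0,v8) [-+-] → (-0.829, 0, 0)–(-0.829, -0.602323, 0)  len=0.6023
  (v7,v8,v2) [--+] → (-0.829, -0.602323, 0.523482)–(-0.829, 0, 0.870409)  len=0.6951
  (v8,v0,v9) [-++] → (-0.829, -0.602323, 0)–(-0.829, -0.949464, 0)  len=0.3471
  (v8,v9,v2) [-++] → (-0.829, -0.949464, 0)–(-0.829, -0.602323, 0.523482)  len=0.6281

Chained into 1 loop(s):
  loop 1: 8 segments, perimeter = 4.5454
Total perimeter = 4.545


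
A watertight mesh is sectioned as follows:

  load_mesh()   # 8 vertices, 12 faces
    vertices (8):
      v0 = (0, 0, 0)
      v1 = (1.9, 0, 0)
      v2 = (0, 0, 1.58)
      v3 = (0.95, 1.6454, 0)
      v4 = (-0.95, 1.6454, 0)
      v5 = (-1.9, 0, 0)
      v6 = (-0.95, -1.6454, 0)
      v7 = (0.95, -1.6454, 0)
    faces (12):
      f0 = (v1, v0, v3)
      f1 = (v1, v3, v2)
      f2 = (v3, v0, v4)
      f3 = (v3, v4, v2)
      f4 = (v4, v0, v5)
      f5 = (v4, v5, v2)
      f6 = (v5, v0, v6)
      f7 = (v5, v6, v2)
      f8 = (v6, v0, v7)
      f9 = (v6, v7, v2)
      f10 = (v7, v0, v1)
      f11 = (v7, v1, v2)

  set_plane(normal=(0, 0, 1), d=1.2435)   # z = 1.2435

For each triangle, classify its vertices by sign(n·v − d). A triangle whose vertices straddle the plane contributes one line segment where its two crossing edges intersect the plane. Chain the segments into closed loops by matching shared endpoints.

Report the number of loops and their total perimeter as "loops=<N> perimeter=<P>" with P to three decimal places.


Straddling triangles (6 of 12):
  (v1,v3,v2) [--+] → (0.202326, 0.350429, 1.2435)–(0.404652, 0, 1.2435)  len=0.4046
  (v3,v4,v2) [--+] → (-0.202326, 0.350429, 1.2435)–(0.202326, 0.350429, 1.2435)  len=0.4047
  (v4,v5,v2) [--+] → (-0.404652, 0, 1.2435)–(-0.202326, 0.350429, 1.2435)  len=0.4046
  (v5,v6,v2) [--+] → (-0.202326, -0.350429, 1.2435)–(-0.404652, 0, 1.2435)  len=0.4046
  (v6,v7,v2) [--+] → (0.202326, -0.350429, 1.2435)–(-0.202326, -0.350429, 1.2435)  len=0.4047
  (v7,v1,v2) [--+] → (0.404652, 0, 1.2435)–(0.202326, -0.350429, 1.2435)  len=0.4046

Chained into 1 loop(s):
  loop 1: 6 segments, perimeter = 2.4279
Total perimeter = 2.428

loops=1 perimeter=2.428


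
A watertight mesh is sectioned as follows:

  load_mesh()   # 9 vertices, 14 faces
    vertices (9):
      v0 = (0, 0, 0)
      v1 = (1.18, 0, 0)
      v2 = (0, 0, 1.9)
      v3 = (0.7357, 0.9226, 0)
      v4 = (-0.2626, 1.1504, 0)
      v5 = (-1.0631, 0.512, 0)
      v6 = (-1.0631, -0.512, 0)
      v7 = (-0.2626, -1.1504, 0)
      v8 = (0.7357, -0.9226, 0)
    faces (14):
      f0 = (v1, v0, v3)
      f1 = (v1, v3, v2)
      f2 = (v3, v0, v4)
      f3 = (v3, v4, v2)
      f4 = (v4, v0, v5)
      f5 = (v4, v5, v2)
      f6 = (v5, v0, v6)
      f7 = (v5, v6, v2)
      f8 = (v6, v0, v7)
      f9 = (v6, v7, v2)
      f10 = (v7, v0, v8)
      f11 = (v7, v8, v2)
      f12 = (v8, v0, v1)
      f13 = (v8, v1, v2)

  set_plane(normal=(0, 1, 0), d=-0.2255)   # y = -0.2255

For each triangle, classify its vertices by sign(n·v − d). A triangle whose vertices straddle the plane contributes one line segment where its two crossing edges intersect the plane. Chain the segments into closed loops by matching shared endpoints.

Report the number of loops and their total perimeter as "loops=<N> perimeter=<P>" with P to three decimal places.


Straddling triangles (8 of 14):
  (v5,v0,v6) [++-] → (-0.468221, -0.2255, 0)–(-1.0631, -0.2255, 0)  len=0.5949
  (v5,v6,v2) [+-+] → (-1.0631, -0.2255, 0)–(-0.468221, -0.2255, 1.06318)  len=1.2183
  (v6,v0,v7) [-+-] → (-0.468221, -0.2255, 0)–(-0.0514745, -0.2255, 0)  len=0.4167
  (v6,v7,v2) [--+] → (-0.0514745, -0.2255, 1.52756)–(-0.468221, -0.2255, 1.06318)  len=0.6240
  (v7,v0,v8) [-+-] → (-0.0514745, -0.2255, 0)–(0.179818, -0.2255, 0)  len=0.2313
  (v7,v8,v2) [--+] → (0.179818, -0.2255, 1.43561)–(-0.0514745, -0.2255, 1.52756)  len=0.2489
  (v8,v0,v1) [-++] → (0.179818, -0.2255, 0)–(1.07141, -0.2255, 0)  len=0.8916
  (v8,v1,v2) [-++] → (1.07141, -0.2255, 0)–(0.179818, -0.2255, 1.43561)  len=1.6899

Chained into 1 loop(s):
  loop 1: 8 segments, perimeter = 5.9156
Total perimeter = 5.916

loops=1 perimeter=5.916


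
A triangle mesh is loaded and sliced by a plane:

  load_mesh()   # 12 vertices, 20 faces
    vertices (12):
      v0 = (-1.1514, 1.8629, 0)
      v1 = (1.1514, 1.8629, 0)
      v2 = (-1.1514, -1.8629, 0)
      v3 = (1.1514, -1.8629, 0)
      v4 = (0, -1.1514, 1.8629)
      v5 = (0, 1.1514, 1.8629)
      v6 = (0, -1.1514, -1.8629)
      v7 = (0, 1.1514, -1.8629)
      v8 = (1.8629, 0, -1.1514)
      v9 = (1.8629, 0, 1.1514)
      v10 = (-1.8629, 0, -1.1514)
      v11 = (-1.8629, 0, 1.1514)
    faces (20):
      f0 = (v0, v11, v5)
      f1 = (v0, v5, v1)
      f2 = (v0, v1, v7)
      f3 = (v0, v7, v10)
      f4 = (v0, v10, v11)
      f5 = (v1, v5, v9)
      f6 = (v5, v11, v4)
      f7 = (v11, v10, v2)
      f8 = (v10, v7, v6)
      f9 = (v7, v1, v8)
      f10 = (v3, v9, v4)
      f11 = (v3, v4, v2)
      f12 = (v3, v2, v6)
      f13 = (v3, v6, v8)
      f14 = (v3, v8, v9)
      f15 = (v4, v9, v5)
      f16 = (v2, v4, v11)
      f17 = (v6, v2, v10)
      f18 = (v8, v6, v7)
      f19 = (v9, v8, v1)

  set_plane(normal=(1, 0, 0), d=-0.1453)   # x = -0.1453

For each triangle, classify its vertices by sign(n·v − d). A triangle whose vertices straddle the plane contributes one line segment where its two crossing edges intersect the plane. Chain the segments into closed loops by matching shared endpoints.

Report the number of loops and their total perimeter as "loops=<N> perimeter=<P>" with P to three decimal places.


loops=1 perimeter=12.232

Straddling triangles (10 of 20):
  (v0,v11,v5) [--+] → (-0.1453, 1.06159, 1.80741)–(-0.1453, 1.24119, 1.62781)  len=0.2540
  (v0,v5,v1) [-++] → (-0.1453, 1.24119, 1.62781)–(-0.1453, 1.8629, 0)  len=1.7425
  (v0,v1,v7) [-++] → (-0.1453, 1.8629, 0)–(-0.1453, 1.24119, -1.62781)  len=1.7425
  (v0,v7,v10) [-+-] → (-0.1453, 1.24119, -1.62781)–(-0.1453, 1.06159, -1.80741)  len=0.2540
  (v5,v11,v4) [+-+] → (-0.1453, 1.06159, 1.80741)–(-0.1453, -1.06159, 1.80741)  len=2.1232
  (v10,v7,v6) [-++] → (-0.1453, 1.06159, -1.80741)–(-0.1453, -1.06159, -1.80741)  len=2.1232
  (v3,v4,v2) [++-] → (-0.1453, -1.24119, 1.62781)–(-0.1453, -1.8629, 0)  len=1.7425
  (v3,v2,v6) [+-+] → (-0.1453, -1.8629, 0)–(-0.1453, -1.24119, -1.62781)  len=1.7425
  (v2,v4,v11) [-+-] → (-0.1453, -1.24119, 1.62781)–(-0.1453, -1.06159, 1.80741)  len=0.2540
  (v6,v2,v10) [+--] → (-0.1453, -1.24119, -1.62781)–(-0.1453, -1.06159, -1.80741)  len=0.2540

Chained into 1 loop(s):
  loop 1: 10 segments, perimeter = 12.2323
Total perimeter = 12.232


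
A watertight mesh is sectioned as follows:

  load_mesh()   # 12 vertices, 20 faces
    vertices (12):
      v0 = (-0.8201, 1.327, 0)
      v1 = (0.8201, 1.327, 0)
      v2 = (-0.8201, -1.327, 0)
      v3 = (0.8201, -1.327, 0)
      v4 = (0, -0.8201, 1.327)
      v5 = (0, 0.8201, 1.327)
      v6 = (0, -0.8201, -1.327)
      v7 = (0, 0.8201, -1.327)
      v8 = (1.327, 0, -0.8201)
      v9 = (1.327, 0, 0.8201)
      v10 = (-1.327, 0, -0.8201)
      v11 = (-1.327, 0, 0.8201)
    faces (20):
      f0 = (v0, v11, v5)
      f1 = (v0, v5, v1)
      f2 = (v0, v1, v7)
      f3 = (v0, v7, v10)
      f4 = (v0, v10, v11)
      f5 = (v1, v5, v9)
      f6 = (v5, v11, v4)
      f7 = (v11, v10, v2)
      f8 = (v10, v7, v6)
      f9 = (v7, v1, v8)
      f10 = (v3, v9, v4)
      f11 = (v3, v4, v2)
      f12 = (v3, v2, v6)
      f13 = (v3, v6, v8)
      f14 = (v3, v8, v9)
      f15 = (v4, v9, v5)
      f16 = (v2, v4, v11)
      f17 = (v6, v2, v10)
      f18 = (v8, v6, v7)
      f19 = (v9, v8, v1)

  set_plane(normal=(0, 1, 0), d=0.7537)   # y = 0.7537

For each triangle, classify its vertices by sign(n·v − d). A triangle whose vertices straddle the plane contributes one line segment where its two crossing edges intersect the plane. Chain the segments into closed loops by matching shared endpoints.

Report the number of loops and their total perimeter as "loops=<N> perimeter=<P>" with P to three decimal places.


loops=1 perimeter=7.148

Straddling triangles (10 of 20):
  (v0,v11,v5) [+-+] → (-1.03909, 0.7537, 0.354305)–(-0.107442, 0.7537, 1.28596)  len=1.3176
  (v0,v7,v10) [++-] → (-0.107442, 0.7537, -1.28596)–(-1.03909, 0.7537, -0.354305)  len=1.3176
  (v0,v10,v11) [+--] → (-1.03909, 0.7537, -0.354305)–(-1.03909, 0.7537, 0.354305)  len=0.7086
  (v1,v5,v9) [++-] → (0.107442, 0.7537, 1.28596)–(1.03909, 0.7537, 0.354305)  len=1.3176
  (v5,v11,v4) [+--] → (-0.107442, 0.7537, 1.28596)–(0, 0.7537, 1.327)  len=0.1150
  (v10,v7,v6) [-+-] → (-0.107442, 0.7537, -1.28596)–(0, 0.7537, -1.327)  len=0.1150
  (v7,v1,v8) [++-] → (1.03909, 0.7537, -0.354305)–(0.107442, 0.7537, -1.28596)  len=1.3176
  (v4,v9,v5) [--+] → (0.107442, 0.7537, 1.28596)–(0, 0.7537, 1.327)  len=0.1150
  (v8,v6,v7) [--+] → (0, 0.7537, -1.327)–(0.107442, 0.7537, -1.28596)  len=0.1150
  (v9,v8,v1) [--+] → (1.03909, 0.7537, -0.354305)–(1.03909, 0.7537, 0.354305)  len=0.7086

Chained into 1 loop(s):
  loop 1: 10 segments, perimeter = 7.1475
Total perimeter = 7.148


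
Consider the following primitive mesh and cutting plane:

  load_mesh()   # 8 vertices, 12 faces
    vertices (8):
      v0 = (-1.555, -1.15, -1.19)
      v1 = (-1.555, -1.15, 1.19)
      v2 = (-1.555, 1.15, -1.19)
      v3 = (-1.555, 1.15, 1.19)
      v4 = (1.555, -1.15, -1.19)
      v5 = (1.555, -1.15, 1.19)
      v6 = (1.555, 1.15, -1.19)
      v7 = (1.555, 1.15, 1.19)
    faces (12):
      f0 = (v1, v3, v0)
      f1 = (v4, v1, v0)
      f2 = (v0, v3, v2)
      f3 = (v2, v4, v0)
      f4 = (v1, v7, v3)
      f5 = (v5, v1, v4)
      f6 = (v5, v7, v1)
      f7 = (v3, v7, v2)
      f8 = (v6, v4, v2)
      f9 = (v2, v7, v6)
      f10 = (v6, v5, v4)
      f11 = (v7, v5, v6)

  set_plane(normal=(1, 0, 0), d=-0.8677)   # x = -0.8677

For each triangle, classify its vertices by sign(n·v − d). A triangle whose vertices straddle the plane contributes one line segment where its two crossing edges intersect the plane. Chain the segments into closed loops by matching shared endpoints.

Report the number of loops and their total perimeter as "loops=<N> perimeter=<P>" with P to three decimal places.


loops=1 perimeter=9.360

Straddling triangles (8 of 12):
  (v4,v1,v0) [+--] → (-0.8677, -1.15, 0.664028)–(-0.8677, -1.15, -1.19)  len=1.8540
  (v2,v4,v0) [-+-] → (-0.8677, 0.641707, -1.19)–(-0.8677, -1.15, -1.19)  len=1.7917
  (v1,v7,v3) [-+-] → (-0.8677, -0.641707, 1.19)–(-0.8677, 1.15, 1.19)  len=1.7917
  (v5,v1,v4) [+-+] → (-0.8677, -1.15, 1.19)–(-0.8677, -1.15, 0.664028)  len=0.5260
  (v5,v7,v1) [++-] → (-0.8677, -0.641707, 1.19)–(-0.8677, -1.15, 1.19)  len=0.5083
  (v3,v7,v2) [-+-] → (-0.8677, 1.15, 1.19)–(-0.8677, 1.15, -0.664028)  len=1.8540
  (v6,v4,v2) [++-] → (-0.8677, 0.641707, -1.19)–(-0.8677, 1.15, -1.19)  len=0.5083
  (v2,v7,v6) [-++] → (-0.8677, 1.15, -0.664028)–(-0.8677, 1.15, -1.19)  len=0.5260

Chained into 1 loop(s):
  loop 1: 8 segments, perimeter = 9.3600
Total perimeter = 9.360


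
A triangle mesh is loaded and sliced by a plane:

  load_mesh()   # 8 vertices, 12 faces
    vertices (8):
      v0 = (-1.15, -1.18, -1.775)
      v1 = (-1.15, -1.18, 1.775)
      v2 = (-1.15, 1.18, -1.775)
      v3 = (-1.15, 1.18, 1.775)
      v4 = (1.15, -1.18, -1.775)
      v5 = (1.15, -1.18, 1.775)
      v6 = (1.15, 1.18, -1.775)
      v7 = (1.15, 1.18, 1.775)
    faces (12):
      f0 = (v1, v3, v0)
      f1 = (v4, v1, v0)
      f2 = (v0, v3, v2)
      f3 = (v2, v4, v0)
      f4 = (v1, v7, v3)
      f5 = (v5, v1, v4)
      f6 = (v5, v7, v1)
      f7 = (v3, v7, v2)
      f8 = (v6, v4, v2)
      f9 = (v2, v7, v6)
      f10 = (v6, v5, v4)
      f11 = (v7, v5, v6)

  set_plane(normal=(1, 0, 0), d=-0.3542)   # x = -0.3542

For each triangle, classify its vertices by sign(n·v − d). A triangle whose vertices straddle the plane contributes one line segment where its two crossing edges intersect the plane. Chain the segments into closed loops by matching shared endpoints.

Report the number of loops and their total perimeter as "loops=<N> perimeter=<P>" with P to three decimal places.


loops=1 perimeter=11.820

Straddling triangles (8 of 12):
  (v4,v1,v0) [+--] → (-0.3542, -1.18, 0.5467)–(-0.3542, -1.18, -1.775)  len=2.3217
  (v2,v4,v0) [-+-] → (-0.3542, 0.36344, -1.775)–(-0.3542, -1.18, -1.775)  len=1.5434
  (v1,v7,v3) [-+-] → (-0.3542, -0.36344, 1.775)–(-0.3542, 1.18, 1.775)  len=1.5434
  (v5,v1,v4) [+-+] → (-0.3542, -1.18, 1.775)–(-0.3542, -1.18, 0.5467)  len=1.2283
  (v5,v7,v1) [++-] → (-0.3542, -0.36344, 1.775)–(-0.3542, -1.18, 1.775)  len=0.8166
  (v3,v7,v2) [-+-] → (-0.3542, 1.18, 1.775)–(-0.3542, 1.18, -0.5467)  len=2.3217
  (v6,v4,v2) [++-] → (-0.3542, 0.36344, -1.775)–(-0.3542, 1.18, -1.775)  len=0.8166
  (v2,v7,v6) [-++] → (-0.3542, 1.18, -0.5467)–(-0.3542, 1.18, -1.775)  len=1.2283

Chained into 1 loop(s):
  loop 1: 8 segments, perimeter = 11.8200
Total perimeter = 11.820


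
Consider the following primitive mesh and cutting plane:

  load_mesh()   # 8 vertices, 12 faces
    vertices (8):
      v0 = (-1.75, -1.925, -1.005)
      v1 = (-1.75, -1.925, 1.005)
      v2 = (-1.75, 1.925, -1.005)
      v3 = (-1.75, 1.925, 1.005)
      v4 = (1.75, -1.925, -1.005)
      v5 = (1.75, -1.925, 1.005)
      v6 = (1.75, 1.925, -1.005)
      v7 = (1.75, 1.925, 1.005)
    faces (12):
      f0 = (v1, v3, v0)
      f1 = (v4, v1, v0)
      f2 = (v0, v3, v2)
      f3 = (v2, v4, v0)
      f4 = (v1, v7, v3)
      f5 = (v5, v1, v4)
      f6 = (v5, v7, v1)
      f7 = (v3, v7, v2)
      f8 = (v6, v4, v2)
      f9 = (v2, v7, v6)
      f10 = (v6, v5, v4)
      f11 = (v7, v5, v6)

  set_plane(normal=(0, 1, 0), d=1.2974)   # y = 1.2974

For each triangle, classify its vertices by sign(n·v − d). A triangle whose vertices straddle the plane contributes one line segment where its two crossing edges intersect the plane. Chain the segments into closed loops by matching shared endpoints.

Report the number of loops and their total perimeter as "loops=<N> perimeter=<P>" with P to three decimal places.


loops=1 perimeter=11.020

Straddling triangles (8 of 12):
  (v1,v3,v0) [-+-] → (-1.75, 1.2974, 1.005)–(-1.75, 1.2974, 0.677344)  len=0.3277
  (v0,v3,v2) [-++] → (-1.75, 1.2974, 0.677344)–(-1.75, 1.2974, -1.005)  len=1.6823
  (v2,v4,v0) [+--] → (-1.17945, 1.2974, -1.005)–(-1.75, 1.2974, -1.005)  len=0.5705
  (v1,v7,v3) [-++] → (1.17945, 1.2974, 1.005)–(-1.75, 1.2974, 1.005)  len=2.9295
  (v5,v7,v1) [-+-] → (1.75, 1.2974, 1.005)–(1.17945, 1.2974, 1.005)  len=0.5705
  (v6,v4,v2) [+-+] → (1.75, 1.2974, -1.005)–(-1.17945, 1.2974, -1.005)  len=2.9295
  (v6,v5,v4) [+--] → (1.75, 1.2974, -0.677344)–(1.75, 1.2974, -1.005)  len=0.3277
  (v7,v5,v6) [+-+] → (1.75, 1.2974, 1.005)–(1.75, 1.2974, -0.677344)  len=1.6823

Chained into 1 loop(s):
  loop 1: 8 segments, perimeter = 11.0200
Total perimeter = 11.020


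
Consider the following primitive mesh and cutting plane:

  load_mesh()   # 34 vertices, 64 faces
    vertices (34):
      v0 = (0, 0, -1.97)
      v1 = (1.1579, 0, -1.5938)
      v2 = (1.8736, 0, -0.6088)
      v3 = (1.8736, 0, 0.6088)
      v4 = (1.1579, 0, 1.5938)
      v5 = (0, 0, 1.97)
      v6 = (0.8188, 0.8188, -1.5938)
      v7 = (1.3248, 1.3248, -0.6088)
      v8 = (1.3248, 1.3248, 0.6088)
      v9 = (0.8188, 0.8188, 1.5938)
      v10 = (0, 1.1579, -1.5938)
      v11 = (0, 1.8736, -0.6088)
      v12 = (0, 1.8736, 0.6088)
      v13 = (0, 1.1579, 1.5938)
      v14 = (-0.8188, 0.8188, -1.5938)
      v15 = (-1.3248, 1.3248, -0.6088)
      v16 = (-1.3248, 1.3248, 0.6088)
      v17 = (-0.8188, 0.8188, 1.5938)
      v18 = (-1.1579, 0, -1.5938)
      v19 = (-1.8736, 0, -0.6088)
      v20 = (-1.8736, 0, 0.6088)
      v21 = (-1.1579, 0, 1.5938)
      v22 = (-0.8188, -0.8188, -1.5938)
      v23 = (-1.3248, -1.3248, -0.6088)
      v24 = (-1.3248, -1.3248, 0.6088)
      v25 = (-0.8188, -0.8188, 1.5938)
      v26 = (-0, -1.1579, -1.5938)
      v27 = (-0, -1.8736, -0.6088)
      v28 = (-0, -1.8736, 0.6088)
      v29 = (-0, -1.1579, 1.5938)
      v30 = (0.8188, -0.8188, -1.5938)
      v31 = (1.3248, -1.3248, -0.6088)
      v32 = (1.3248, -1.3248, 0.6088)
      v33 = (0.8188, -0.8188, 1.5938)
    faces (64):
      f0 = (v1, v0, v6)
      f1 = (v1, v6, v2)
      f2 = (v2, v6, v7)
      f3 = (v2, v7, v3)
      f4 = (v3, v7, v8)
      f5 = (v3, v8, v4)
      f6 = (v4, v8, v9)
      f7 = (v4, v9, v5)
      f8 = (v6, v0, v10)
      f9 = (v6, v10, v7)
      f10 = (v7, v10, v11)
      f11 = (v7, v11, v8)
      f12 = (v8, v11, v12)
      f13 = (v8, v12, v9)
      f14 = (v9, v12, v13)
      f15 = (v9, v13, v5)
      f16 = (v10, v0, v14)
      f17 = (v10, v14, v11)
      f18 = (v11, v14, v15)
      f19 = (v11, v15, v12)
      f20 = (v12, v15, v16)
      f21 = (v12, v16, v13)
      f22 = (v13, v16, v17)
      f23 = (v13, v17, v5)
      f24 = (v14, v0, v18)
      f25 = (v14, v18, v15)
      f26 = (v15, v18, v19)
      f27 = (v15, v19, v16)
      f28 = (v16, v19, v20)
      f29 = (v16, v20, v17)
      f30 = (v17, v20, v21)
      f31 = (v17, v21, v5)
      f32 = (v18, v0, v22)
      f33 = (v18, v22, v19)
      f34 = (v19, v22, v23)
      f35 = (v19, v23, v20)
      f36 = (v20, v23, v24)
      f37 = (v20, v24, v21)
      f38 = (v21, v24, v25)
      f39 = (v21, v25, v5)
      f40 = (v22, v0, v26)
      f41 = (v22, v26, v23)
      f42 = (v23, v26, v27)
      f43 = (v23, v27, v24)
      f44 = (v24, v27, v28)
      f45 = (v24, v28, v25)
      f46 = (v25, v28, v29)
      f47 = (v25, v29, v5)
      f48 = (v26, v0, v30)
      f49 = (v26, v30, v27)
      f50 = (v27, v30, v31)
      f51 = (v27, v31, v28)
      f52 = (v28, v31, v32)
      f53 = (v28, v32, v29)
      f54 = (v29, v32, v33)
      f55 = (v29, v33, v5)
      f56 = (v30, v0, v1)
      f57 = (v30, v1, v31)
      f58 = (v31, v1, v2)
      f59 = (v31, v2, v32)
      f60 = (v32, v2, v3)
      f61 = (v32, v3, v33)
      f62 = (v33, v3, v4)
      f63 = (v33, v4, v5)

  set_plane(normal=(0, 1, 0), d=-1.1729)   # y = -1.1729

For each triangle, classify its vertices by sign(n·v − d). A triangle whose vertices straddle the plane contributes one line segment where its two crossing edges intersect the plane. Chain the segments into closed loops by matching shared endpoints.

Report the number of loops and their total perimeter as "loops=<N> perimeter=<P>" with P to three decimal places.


loops=1 perimeter=9.298

Straddling triangles (18 of 64):
  (v19,v22,v23) [++-] → (-1.1729, -1.1729, -0.904495)–(-1.38772, -1.1729, -0.6088)  len=0.3655
  (v19,v23,v20) [+-+] → (-1.38772, -1.1729, -0.6088)–(-1.38772, -1.1729, -0.469191)  len=0.1396
  (v20,v23,v24) [+--] → (-1.38772, -1.1729, -0.469191)–(-1.38772, -1.1729, 0.6088)  len=1.0780
  (v20,v24,v21) [+-+] → (-1.38772, -1.1729, 0.6088)–(-1.30566, -1.1729, 0.721739)  len=0.1396
  (v21,v24,v25) [+-+] → (-1.30566, -1.1729, 0.721739)–(-1.1729, -1.1729, 0.904495)  len=0.2259
  (v22,v26,v23) [++-] → (-0.119065, -1.1729, -1.50527)–(-1.1729, -1.1729, -0.904495)  len=1.2131
  (v23,v26,v27) [-+-] → (-0.119065, -1.1729, -1.50527)–(0, -1.1729, -1.57316)  len=0.1371
  (v24,v28,v25) [--+] → (-0.543926, -1.1729, 1.26313)–(-1.1729, -1.1729, 0.904495)  len=0.7240
  (v25,v28,v29) [+-+] → (-0.543926, -1.1729, 1.26313)–(0, -1.1729, 1.57316)  len=0.6261
  (v26,v30,v27) [++-] → (0.543926, -1.1729, -1.26313)–(0, -1.1729, -1.57316)  len=0.6261
  (v27,v30,v31) [-+-] → (0.543926, -1.1729, -1.26313)–(1.1729, -1.1729, -0.904495)  len=0.7240
  (v28,v32,v29) [--+] → (0.119065, -1.1729, 1.50527)–(0, -1.1729, 1.57316)  len=0.1371
  (v29,v32,v33) [+-+] → (0.119065, -1.1729, 1.50527)–(1.1729, -1.1729, 0.904495)  len=1.2131
  (v30,v1,v31) [++-] → (1.30566, -1.1729, -0.721739)–(1.1729, -1.1729, -0.904495)  len=0.2259
  (v31,v1,v2) [-++] → (1.30566, -1.1729, -0.721739)–(1.38772, -1.1729, -0.6088)  len=0.1396
  (v31,v2,v32) [-+-] → (1.38772, -1.1729, -0.6088)–(1.38772, -1.1729, 0.469191)  len=1.0780
  (v32,v2,v3) [-++] → (1.38772, -1.1729, 0.469191)–(1.38772, -1.1729, 0.6088)  len=0.1396
  (v32,v3,v33) [-++] → (1.38772, -1.1729, 0.6088)–(1.1729, -1.1729, 0.904495)  len=0.3655

Chained into 1 loop(s):
  loop 1: 18 segments, perimeter = 9.2976
Total perimeter = 9.298


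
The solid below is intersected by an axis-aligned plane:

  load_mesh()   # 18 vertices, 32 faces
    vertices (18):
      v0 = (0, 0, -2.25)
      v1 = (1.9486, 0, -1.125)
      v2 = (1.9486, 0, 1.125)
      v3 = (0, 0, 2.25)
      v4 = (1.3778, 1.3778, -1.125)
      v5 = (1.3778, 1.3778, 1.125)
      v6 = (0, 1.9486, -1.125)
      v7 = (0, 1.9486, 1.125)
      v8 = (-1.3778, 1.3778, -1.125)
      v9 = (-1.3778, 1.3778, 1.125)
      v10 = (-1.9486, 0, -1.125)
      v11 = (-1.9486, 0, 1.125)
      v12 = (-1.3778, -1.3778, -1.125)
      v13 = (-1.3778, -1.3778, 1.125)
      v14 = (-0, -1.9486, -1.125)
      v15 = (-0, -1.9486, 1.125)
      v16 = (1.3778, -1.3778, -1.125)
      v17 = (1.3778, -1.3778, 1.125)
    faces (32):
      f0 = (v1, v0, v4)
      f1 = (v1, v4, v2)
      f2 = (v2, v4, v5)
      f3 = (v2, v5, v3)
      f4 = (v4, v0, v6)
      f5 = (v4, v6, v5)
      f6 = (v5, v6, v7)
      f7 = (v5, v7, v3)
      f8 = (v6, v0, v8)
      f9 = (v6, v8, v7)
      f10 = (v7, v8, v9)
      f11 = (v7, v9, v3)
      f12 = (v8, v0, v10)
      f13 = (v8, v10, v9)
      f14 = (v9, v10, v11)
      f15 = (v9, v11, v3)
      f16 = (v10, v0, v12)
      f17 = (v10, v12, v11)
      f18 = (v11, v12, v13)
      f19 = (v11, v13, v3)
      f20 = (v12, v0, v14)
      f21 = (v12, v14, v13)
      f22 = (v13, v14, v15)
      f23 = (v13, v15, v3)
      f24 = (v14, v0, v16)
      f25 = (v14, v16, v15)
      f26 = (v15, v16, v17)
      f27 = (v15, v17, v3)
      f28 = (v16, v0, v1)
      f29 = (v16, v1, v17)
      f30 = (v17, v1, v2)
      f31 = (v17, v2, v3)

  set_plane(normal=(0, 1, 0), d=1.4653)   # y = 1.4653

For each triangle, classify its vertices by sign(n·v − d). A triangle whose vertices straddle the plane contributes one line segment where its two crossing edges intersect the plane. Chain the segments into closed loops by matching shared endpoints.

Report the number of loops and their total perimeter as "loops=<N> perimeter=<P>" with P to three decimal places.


Straddling triangles (8 of 32):
  (v4,v0,v6) [--+] → (0, 1.4653, -1.40403)–(1.16659, 1.4653, -1.125)  len=1.1995
  (v4,v6,v5) [-+-] → (1.16659, 1.4653, -1.125)–(1.16659, 1.4653, 0.780089)  len=1.9051
  (v5,v6,v7) [-++] → (1.16659, 1.4653, 0.780089)–(1.16659, 1.4653, 1.125)  len=0.3449
  (v5,v7,v3) [-+-] → (1.16659, 1.4653, 1.125)–(0, 1.4653, 1.40403)  len=1.1995
  (v6,v0,v8) [+--] → (0, 1.4653, -1.40403)–(-1.16659, 1.4653, -1.125)  len=1.1995
  (v6,v8,v7) [+-+] → (-1.16659, 1.4653, -1.125)–(-1.16659, 1.4653, -0.780089)  len=0.3449
  (v7,v8,v9) [+--] → (-1.16659, 1.4653, -0.780089)–(-1.16659, 1.4653, 1.125)  len=1.9051
  (v7,v9,v3) [+--] → (-1.16659, 1.4653, 1.125)–(0, 1.4653, 1.40403)  len=1.1995

Chained into 1 loop(s):
  loop 1: 8 segments, perimeter = 9.2980
Total perimeter = 9.298

loops=1 perimeter=9.298


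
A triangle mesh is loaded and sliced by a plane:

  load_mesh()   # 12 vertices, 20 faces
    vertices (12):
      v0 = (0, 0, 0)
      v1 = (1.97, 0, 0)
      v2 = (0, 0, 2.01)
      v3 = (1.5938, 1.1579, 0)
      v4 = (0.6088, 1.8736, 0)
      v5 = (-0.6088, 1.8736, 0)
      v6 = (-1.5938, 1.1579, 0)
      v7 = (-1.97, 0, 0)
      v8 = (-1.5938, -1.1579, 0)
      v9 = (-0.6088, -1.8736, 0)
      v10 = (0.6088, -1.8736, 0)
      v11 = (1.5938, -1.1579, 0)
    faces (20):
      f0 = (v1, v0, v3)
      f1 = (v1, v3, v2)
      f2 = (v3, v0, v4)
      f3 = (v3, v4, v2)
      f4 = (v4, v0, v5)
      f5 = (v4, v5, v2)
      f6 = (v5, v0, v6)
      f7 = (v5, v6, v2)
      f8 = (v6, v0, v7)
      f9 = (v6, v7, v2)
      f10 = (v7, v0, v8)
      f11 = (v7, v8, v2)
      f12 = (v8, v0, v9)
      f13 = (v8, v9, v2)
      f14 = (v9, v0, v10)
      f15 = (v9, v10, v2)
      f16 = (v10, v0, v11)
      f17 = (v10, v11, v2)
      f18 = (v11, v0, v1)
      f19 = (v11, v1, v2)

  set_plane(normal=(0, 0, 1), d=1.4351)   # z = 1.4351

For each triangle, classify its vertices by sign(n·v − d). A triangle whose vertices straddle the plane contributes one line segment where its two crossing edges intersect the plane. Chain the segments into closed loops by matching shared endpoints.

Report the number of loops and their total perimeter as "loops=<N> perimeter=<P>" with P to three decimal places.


Straddling triangles (10 of 20):
  (v1,v3,v2) [--+] → (0.455859, 0.331182, 1.4351)–(0.563459, 0, 1.4351)  len=0.3482
  (v3,v4,v2) [--+] → (0.174129, 0.535887, 1.4351)–(0.455859, 0.331182, 1.4351)  len=0.3482
  (v4,v5,v2) [--+] → (-0.174129, 0.535887, 1.4351)–(0.174129, 0.535887, 1.4351)  len=0.3483
  (v5,v6,v2) [--+] → (-0.455859, 0.331182, 1.4351)–(-0.174129, 0.535887, 1.4351)  len=0.3482
  (v6,v7,v2) [--+] → (-0.563459, 0, 1.4351)–(-0.455859, 0.331182, 1.4351)  len=0.3482
  (v7,v8,v2) [--+] → (-0.455859, -0.331182, 1.4351)–(-0.563459, 0, 1.4351)  len=0.3482
  (v8,v9,v2) [--+] → (-0.174129, -0.535887, 1.4351)–(-0.455859, -0.331182, 1.4351)  len=0.3482
  (v9,v10,v2) [--+] → (0.174129, -0.535887, 1.4351)–(-0.174129, -0.535887, 1.4351)  len=0.3483
  (v10,v11,v2) [--+] → (0.455859, -0.331182, 1.4351)–(0.174129, -0.535887, 1.4351)  len=0.3482
  (v11,v1,v2) [--+] → (0.563459, 0, 1.4351)–(0.455859, -0.331182, 1.4351)  len=0.3482

Chained into 1 loop(s):
  loop 1: 10 segments, perimeter = 3.4824
Total perimeter = 3.482

loops=1 perimeter=3.482


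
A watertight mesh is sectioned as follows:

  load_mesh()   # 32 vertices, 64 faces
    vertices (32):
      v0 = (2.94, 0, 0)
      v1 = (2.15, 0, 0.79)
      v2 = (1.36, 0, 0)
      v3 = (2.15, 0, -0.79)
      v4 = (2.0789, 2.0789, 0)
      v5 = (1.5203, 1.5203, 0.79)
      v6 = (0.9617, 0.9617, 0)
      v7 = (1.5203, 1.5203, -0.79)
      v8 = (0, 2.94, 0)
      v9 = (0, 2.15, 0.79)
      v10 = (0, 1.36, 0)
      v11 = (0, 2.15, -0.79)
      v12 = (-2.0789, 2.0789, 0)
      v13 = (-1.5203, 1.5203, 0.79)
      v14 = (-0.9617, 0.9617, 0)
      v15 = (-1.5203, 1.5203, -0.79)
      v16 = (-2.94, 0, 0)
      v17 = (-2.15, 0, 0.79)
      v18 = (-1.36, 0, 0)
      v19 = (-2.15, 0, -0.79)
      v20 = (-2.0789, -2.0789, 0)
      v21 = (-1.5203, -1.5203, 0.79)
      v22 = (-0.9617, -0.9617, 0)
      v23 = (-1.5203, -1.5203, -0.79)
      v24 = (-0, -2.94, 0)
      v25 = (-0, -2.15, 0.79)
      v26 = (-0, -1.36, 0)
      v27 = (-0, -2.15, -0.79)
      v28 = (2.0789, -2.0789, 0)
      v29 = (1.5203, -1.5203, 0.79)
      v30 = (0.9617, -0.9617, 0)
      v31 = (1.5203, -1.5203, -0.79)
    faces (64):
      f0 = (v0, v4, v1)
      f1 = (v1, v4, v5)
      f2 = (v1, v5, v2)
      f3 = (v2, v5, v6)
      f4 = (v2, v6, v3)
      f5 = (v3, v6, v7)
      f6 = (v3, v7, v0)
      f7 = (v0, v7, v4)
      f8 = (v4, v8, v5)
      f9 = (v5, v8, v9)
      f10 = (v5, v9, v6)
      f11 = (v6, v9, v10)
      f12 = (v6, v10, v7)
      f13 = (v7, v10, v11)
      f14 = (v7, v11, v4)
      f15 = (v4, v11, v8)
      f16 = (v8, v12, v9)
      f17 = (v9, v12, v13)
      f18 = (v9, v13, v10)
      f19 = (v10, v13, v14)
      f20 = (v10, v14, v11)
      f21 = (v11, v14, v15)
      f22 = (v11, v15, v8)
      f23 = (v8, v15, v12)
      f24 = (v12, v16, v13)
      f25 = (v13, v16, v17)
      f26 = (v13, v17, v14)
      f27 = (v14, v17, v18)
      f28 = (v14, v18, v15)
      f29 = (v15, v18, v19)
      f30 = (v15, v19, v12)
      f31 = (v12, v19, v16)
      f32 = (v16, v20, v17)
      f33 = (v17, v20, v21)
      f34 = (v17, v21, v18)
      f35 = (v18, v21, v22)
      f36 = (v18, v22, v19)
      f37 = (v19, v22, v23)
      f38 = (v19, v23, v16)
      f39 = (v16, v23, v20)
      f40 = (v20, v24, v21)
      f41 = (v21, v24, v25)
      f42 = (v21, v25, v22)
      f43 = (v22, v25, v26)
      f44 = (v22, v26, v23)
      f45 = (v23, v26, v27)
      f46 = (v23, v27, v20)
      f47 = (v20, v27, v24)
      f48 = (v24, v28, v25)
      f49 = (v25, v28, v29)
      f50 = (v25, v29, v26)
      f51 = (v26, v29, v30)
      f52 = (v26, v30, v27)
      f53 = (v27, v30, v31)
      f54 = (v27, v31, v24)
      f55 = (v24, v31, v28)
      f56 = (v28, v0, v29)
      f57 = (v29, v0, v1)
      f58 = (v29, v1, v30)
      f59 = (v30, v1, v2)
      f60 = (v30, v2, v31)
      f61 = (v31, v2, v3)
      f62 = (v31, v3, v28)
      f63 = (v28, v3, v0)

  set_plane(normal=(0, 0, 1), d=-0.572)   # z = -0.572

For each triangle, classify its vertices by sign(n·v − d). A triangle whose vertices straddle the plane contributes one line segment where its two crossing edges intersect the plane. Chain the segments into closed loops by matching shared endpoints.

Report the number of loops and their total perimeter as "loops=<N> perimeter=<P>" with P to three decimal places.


Straddling triangles (32 of 64):
  (v2,v6,v3) [++-] → (1.82209, 0.265381, -0.572)–(1.932, 0, -0.572)  len=0.2872
  (v3,v6,v7) [-+-] → (1.82209, 0.265381, -0.572)–(1.36615, 1.36615, -0.572)  len=1.1915
  (v3,v7,v0) [--+] → (1.91207, 1.10077, -0.572)–(2.368, 0, -0.572)  len=1.1915
  (v0,v7,v4) [+-+] → (1.91207, 1.10077, -0.572)–(1.67445, 1.67445, -0.572)  len=0.6209
  (v6,v10,v7) [++-] → (1.10077, 1.47607, -0.572)–(1.36615, 1.36615, -0.572)  len=0.2872
  (v7,v10,v11) [-+-] → (1.10077, 1.47607, -0.572)–(0, 1.932, -0.572)  len=1.1915
  (v7,v11,v4) [--+] → (0.573671, 2.13038, -0.572)–(1.67445, 1.67445, -0.572)  len=1.1915
  (v4,v11,v8) [+-+] → (0.573671, 2.13038, -0.572)–(0, 2.368, -0.572)  len=0.6209
  (v10,v14,v11) [++-] → (-0.265381, 1.82209, -0.572)–(0, 1.932, -0.572)  len=0.2872
  (v11,v14,v15) [-+-] → (-0.265381, 1.82209, -0.572)–(-1.36615, 1.36615, -0.572)  len=1.1915
  (v11,v15,v8) [--+] → (-1.10077, 1.91207, -0.572)–(0, 2.368, -0.572)  len=1.1915
  (v8,v15,v12) [+-+] → (-1.10077, 1.91207, -0.572)–(-1.67445, 1.67445, -0.572)  len=0.6209
  (v14,v18,v15) [++-] → (-1.47607, 1.10077, -0.572)–(-1.36615, 1.36615, -0.572)  len=0.2872
  (v15,v18,v19) [-+-] → (-1.47607, 1.10077, -0.572)–(-1.932, 0, -0.572)  len=1.1915
  (v15,v19,v12) [--+] → (-2.13038, 0.573671, -0.572)–(-1.67445, 1.67445, -0.572)  len=1.1915
  (v12,v19,v16) [+-+] → (-2.13038, 0.573671, -0.572)–(-2.368, 0, -0.572)  len=0.6209
  (v18,v22,v19) [++-] → (-1.82209, -0.265381, -0.572)–(-1.932, 0, -0.572)  len=0.2872
  (v19,v22,v23) [-+-] → (-1.82209, -0.265381, -0.572)–(-1.36615, -1.36615, -0.572)  len=1.1915
  (v19,v23,v16) [--+] → (-1.91207, -1.10077, -0.572)–(-2.368, 0, -0.572)  len=1.1915
  (v16,v23,v20) [+-+] → (-1.91207, -1.10077, -0.572)–(-1.67445, -1.67445, -0.572)  len=0.6209
  (v22,v26,v23) [++-] → (-1.10077, -1.47607, -0.572)–(-1.36615, -1.36615, -0.572)  len=0.2872
  (v23,v26,v27) [-+-] → (-1.10077, -1.47607, -0.572)–(0, -1.932, -0.572)  len=1.1915
  (v23,v27,v20) [--+] → (-0.573671, -2.13038, -0.572)–(-1.67445, -1.67445, -0.572)  len=1.1915
  (v20,v27,v24) [+-+] → (-0.573671, -2.13038, -0.572)–(0, -2.368, -0.572)  len=0.6209
  (v26,v30,v27) [++-] → (0.265381, -1.82209, -0.572)–(0, -1.932, -0.572)  len=0.2872
  (v27,v30,v31) [-+-] → (0.265381, -1.82209, -0.572)–(1.36615, -1.36615, -0.572)  len=1.1915
  (v27,v31,v24) [--+] → (1.10077, -1.91207, -0.572)–(0, -2.368, -0.572)  len=1.1915
  (v24,v31,v28) [+-+] → (1.10077, -1.91207, -0.572)–(1.67445, -1.67445, -0.572)  len=0.6209
  (v30,v2,v31) [++-] → (1.47607, -1.10077, -0.572)–(1.36615, -1.36615, -0.572)  len=0.2872
  (v31,v2,v3) [-+-] → (1.47607, -1.10077, -0.572)–(1.932, 0, -0.572)  len=1.1915
  (v31,v3,v28) [--+] → (2.13038, -0.573671, -0.572)–(1.67445, -1.67445, -0.572)  len=1.1915
  (v28,v3,v0) [+-+] → (2.13038, -0.573671, -0.572)–(2.368, 0, -0.572)  len=0.6209

Chained into 2 loop(s):
  loop 1: 16 segments, perimeter = 11.8296
  loop 2: 16 segments, perimeter = 14.4992
Total perimeter = 26.329

loops=2 perimeter=26.329


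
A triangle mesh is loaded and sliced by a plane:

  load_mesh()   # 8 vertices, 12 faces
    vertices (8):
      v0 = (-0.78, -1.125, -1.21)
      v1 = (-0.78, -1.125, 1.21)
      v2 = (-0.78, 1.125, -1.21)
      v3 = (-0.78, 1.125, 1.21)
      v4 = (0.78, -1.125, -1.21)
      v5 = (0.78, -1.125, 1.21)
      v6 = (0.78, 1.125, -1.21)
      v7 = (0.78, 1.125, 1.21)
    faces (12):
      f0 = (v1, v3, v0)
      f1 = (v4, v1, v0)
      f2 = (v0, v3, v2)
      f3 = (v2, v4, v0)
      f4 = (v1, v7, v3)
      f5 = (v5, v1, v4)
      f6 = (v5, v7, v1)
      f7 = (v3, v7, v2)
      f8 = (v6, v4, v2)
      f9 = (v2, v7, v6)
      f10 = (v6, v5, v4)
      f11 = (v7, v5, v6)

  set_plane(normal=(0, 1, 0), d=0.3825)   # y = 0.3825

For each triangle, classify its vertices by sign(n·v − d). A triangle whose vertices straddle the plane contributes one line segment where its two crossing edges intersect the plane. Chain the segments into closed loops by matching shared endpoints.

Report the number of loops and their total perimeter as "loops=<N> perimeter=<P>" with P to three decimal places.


loops=1 perimeter=7.960

Straddling triangles (8 of 12):
  (v1,v3,v0) [-+-] → (-0.78, 0.3825, 1.21)–(-0.78, 0.3825, 0.4114)  len=0.7986
  (v0,v3,v2) [-++] → (-0.78, 0.3825, 0.4114)–(-0.78, 0.3825, -1.21)  len=1.6214
  (v2,v4,v0) [+--] → (-0.2652, 0.3825, -1.21)–(-0.78, 0.3825, -1.21)  len=0.5148
  (v1,v7,v3) [-++] → (0.2652, 0.3825, 1.21)–(-0.78, 0.3825, 1.21)  len=1.0452
  (v5,v7,v1) [-+-] → (0.78, 0.3825, 1.21)–(0.2652, 0.3825, 1.21)  len=0.5148
  (v6,v4,v2) [+-+] → (0.78, 0.3825, -1.21)–(-0.2652, 0.3825, -1.21)  len=1.0452
  (v6,v5,v4) [+--] → (0.78, 0.3825, -0.4114)–(0.78, 0.3825, -1.21)  len=0.7986
  (v7,v5,v6) [+-+] → (0.78, 0.3825, 1.21)–(0.78, 0.3825, -0.4114)  len=1.6214

Chained into 1 loop(s):
  loop 1: 8 segments, perimeter = 7.9600
Total perimeter = 7.960
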